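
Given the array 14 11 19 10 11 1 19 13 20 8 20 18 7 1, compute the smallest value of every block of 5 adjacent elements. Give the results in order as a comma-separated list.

10, 1, 1, 1, 1, 1, 8, 8, 7, 1

14 11 19 10 11 → min 10
11 19 10 11 1 → min 1
19 10 11 1 19 → min 1
10 11 1 19 13 → min 1
11 1 19 13 20 → min 1
1 19 13 20 8 → min 1
19 13 20 8 20 → min 8
13 20 8 20 18 → min 8
20 8 20 18 7 → min 7
8 20 18 7 1 → min 1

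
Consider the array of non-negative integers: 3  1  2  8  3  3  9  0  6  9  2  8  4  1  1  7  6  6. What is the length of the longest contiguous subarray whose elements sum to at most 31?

8

add 3: [3] sum 3, len 1
add 1: [3, 1] sum 4, len 2
add 2: [3, 1, 2] sum 6, len 3
add 8: [3, 1, 2, 8] sum 14, len 4
add 3: [3, 1, 2, 8, 3] sum 17, len 5
add 3: [3, 1, 2, 8, 3, 3] sum 20, len 6
add 9: [3, 1, 2, 8, 3, 3, 9] sum 29, len 7
add 0: [3, 1, 2, 8, 3, 3, 9, 0] sum 29, len 8
add 6: [2, 8, 3, 3, 9, 0, 6] sum 31, len 7
add 9: [3, 3, 9, 0, 6, 9] sum 30, len 6
add 2: [3, 9, 0, 6, 9, 2] sum 29, len 6
add 8: [0, 6, 9, 2, 8] sum 25, len 5
add 4: [0, 6, 9, 2, 8, 4] sum 29, len 6
add 1: [0, 6, 9, 2, 8, 4, 1] sum 30, len 7
add 1: [0, 6, 9, 2, 8, 4, 1, 1] sum 31, len 8
add 7: [2, 8, 4, 1, 1, 7] sum 23, len 6
add 6: [2, 8, 4, 1, 1, 7, 6] sum 29, len 7
add 6: [4, 1, 1, 7, 6, 6] sum 25, len 6
Longest length seen: 8.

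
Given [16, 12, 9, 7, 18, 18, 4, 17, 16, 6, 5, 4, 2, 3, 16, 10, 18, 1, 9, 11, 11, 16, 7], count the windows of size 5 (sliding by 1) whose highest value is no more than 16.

6

16 12 9 7 18 → max 18
12 9 7 18 18 → max 18
9 7 18 18 4 → max 18
7 18 18 4 17 → max 18
18 18 4 17 16 → max 18
18 4 17 16 6 → max 18
4 17 16 6 5 → max 17
17 16 6 5 4 → max 17
16 6 5 4 2 → max 16  ≤ 16 ✓
6 5 4 2 3 → max 6  ≤ 16 ✓
5 4 2 3 16 → max 16  ≤ 16 ✓
4 2 3 16 10 → max 16  ≤ 16 ✓
2 3 16 10 18 → max 18
3 16 10 18 1 → max 18
16 10 18 1 9 → max 18
10 18 1 9 11 → max 18
18 1 9 11 11 → max 18
1 9 11 11 16 → max 16  ≤ 16 ✓
9 11 11 16 7 → max 16  ≤ 16 ✓
6 windows satisfy the condition.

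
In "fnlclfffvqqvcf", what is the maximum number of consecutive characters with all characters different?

4

add f: [f] len 1
add n: [f, n] len 2
add l: [f, n, l] len 3
add c: [f, n, l, c] len 4
add l (repeat l, move left end past it): [c, l] len 2
add f: [c, l, f] len 3
add f (repeat f, move left end past it): [f] len 1
add f (repeat f, move left end past it): [f] len 1
add v: [f, v] len 2
add q: [f, v, q] len 3
add q (repeat q, move left end past it): [q] len 1
add v: [q, v] len 2
add c: [q, v, c] len 3
add f: [q, v, c, f] len 4
Longest all-distinct length: 4.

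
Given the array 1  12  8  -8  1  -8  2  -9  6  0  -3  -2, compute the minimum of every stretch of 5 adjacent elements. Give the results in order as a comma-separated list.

-8, -8, -8, -9, -9, -9, -9, -9

Sliding a size-5 window across the 12 values:
[1, 12, 8, -8, 1] → min -8
[12, 8, -8, 1, -8] → min -8
[8, -8, 1, -8, 2] → min -8
[-8, 1, -8, 2, -9] → min -9
[1, -8, 2, -9, 6] → min -9
[-8, 2, -9, 6, 0] → min -9
[2, -9, 6, 0, -3] → min -9
[-9, 6, 0, -3, -2] → min -9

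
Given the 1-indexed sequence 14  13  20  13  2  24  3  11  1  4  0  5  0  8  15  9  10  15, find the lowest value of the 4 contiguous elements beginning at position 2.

Elements at indices 2..5: 13, 20, 13, 2
min(13, 20, 13, 2) = 2

2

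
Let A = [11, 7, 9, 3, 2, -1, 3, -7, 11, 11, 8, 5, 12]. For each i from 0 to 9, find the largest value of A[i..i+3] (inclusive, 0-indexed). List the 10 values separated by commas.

11 7 9 3 → max 11
7 9 3 2 → max 9
9 3 2 -1 → max 9
3 2 -1 3 → max 3
2 -1 3 -7 → max 3
-1 3 -7 11 → max 11
3 -7 11 11 → max 11
-7 11 11 8 → max 11
11 11 8 5 → max 11
11 8 5 12 → max 12

11, 9, 9, 3, 3, 11, 11, 11, 11, 12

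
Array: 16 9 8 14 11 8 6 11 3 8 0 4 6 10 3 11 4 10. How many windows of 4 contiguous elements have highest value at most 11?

11

16 9 8 14 → max 16
9 8 14 11 → max 14
8 14 11 8 → max 14
14 11 8 6 → max 14
11 8 6 11 → max 11  ≤ 11 ✓
8 6 11 3 → max 11  ≤ 11 ✓
6 11 3 8 → max 11  ≤ 11 ✓
11 3 8 0 → max 11  ≤ 11 ✓
3 8 0 4 → max 8  ≤ 11 ✓
8 0 4 6 → max 8  ≤ 11 ✓
0 4 6 10 → max 10  ≤ 11 ✓
4 6 10 3 → max 10  ≤ 11 ✓
6 10 3 11 → max 11  ≤ 11 ✓
10 3 11 4 → max 11  ≤ 11 ✓
3 11 4 10 → max 11  ≤ 11 ✓
11 windows satisfy the condition.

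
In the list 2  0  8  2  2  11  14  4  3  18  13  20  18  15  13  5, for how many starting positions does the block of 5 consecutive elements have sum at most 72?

[2, 0, 8, 2, 2] → sum 14  ≤ 72 ✓
[0, 8, 2, 2, 11] → sum 23  ≤ 72 ✓
[8, 2, 2, 11, 14] → sum 37  ≤ 72 ✓
[2, 2, 11, 14, 4] → sum 33  ≤ 72 ✓
[2, 11, 14, 4, 3] → sum 34  ≤ 72 ✓
[11, 14, 4, 3, 18] → sum 50  ≤ 72 ✓
[14, 4, 3, 18, 13] → sum 52  ≤ 72 ✓
[4, 3, 18, 13, 20] → sum 58  ≤ 72 ✓
[3, 18, 13, 20, 18] → sum 72  ≤ 72 ✓
[18, 13, 20, 18, 15] → sum 84
[13, 20, 18, 15, 13] → sum 79
[20, 18, 15, 13, 5] → sum 71  ≤ 72 ✓
10 windows satisfy the condition.

10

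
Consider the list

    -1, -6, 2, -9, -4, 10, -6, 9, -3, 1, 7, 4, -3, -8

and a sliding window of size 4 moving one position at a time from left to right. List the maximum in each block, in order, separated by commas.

[-1, -6, 2, -9] → max 2
[-6, 2, -9, -4] → max 2
[2, -9, -4, 10] → max 10
[-9, -4, 10, -6] → max 10
[-4, 10, -6, 9] → max 10
[10, -6, 9, -3] → max 10
[-6, 9, -3, 1] → max 9
[9, -3, 1, 7] → max 9
[-3, 1, 7, 4] → max 7
[1, 7, 4, -3] → max 7
[7, 4, -3, -8] → max 7

2, 2, 10, 10, 10, 10, 9, 9, 7, 7, 7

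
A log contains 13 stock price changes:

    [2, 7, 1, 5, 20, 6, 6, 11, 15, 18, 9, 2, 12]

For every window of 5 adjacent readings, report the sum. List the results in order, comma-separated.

35, 39, 38, 48, 58, 56, 59, 55, 56

[2, 7, 1, 5, 20] → sum 35
[7, 1, 5, 20, 6] → sum 39
[1, 5, 20, 6, 6] → sum 38
[5, 20, 6, 6, 11] → sum 48
[20, 6, 6, 11, 15] → sum 58
[6, 6, 11, 15, 18] → sum 56
[6, 11, 15, 18, 9] → sum 59
[11, 15, 18, 9, 2] → sum 55
[15, 18, 9, 2, 12] → sum 56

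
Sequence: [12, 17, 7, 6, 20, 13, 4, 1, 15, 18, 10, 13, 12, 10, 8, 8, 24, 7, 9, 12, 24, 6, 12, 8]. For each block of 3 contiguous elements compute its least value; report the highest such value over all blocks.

10

Each size-3 window and its min:
12 17 7 → min 7
17 7 6 → min 6
7 6 20 → min 6
6 20 13 → min 6
20 13 4 → min 4
13 4 1 → min 1
4 1 15 → min 1
1 15 18 → min 1
15 18 10 → min 10
18 10 13 → min 10
10 13 12 → min 10
13 12 10 → min 10
12 10 8 → min 8
10 8 8 → min 8
8 8 24 → min 8
8 24 7 → min 7
24 7 9 → min 7
7 9 12 → min 7
9 12 24 → min 9
12 24 6 → min 6
24 6 12 → min 6
6 12 8 → min 6
Highest of these is 10.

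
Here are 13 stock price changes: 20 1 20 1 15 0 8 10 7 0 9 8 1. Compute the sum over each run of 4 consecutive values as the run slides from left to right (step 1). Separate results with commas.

42, 37, 36, 24, 33, 25, 25, 26, 24, 18

[20, 1, 20, 1] → sum 42
[1, 20, 1, 15] → sum 37
[20, 1, 15, 0] → sum 36
[1, 15, 0, 8] → sum 24
[15, 0, 8, 10] → sum 33
[0, 8, 10, 7] → sum 25
[8, 10, 7, 0] → sum 25
[10, 7, 0, 9] → sum 26
[7, 0, 9, 8] → sum 24
[0, 9, 8, 1] → sum 18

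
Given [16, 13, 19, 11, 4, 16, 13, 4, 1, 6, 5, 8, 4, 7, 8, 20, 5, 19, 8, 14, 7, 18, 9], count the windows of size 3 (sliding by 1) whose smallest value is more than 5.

7

[16, 13, 19] → min 13  > 5 ✓
[13, 19, 11] → min 11  > 5 ✓
[19, 11, 4] → min 4
[11, 4, 16] → min 4
[4, 16, 13] → min 4
[16, 13, 4] → min 4
[13, 4, 1] → min 1
[4, 1, 6] → min 1
[1, 6, 5] → min 1
[6, 5, 8] → min 5
[5, 8, 4] → min 4
[8, 4, 7] → min 4
[4, 7, 8] → min 4
[7, 8, 20] → min 7  > 5 ✓
[8, 20, 5] → min 5
[20, 5, 19] → min 5
[5, 19, 8] → min 5
[19, 8, 14] → min 8  > 5 ✓
[8, 14, 7] → min 7  > 5 ✓
[14, 7, 18] → min 7  > 5 ✓
[7, 18, 9] → min 7  > 5 ✓
7 windows satisfy the condition.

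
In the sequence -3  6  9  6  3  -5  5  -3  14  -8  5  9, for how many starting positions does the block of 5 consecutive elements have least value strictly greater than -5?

1

-3 6 9 6 3 → min -3  > -5 ✓
6 9 6 3 -5 → min -5
9 6 3 -5 5 → min -5
6 3 -5 5 -3 → min -5
3 -5 5 -3 14 → min -5
-5 5 -3 14 -8 → min -8
5 -3 14 -8 5 → min -8
-3 14 -8 5 9 → min -8
1 window satisfy the condition.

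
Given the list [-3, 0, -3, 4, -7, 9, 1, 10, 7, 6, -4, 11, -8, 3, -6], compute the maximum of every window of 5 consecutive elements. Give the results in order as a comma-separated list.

-3 0 -3 4 -7 → max 4
0 -3 4 -7 9 → max 9
-3 4 -7 9 1 → max 9
4 -7 9 1 10 → max 10
-7 9 1 10 7 → max 10
9 1 10 7 6 → max 10
1 10 7 6 -4 → max 10
10 7 6 -4 11 → max 11
7 6 -4 11 -8 → max 11
6 -4 11 -8 3 → max 11
-4 11 -8 3 -6 → max 11

4, 9, 9, 10, 10, 10, 10, 11, 11, 11, 11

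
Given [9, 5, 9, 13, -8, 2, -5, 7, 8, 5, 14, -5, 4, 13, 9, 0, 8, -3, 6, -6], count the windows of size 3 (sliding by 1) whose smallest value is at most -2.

9 5 9 → min 5
5 9 13 → min 5
9 13 -8 → min -8  ≤ -2 ✓
13 -8 2 → min -8  ≤ -2 ✓
-8 2 -5 → min -8  ≤ -2 ✓
2 -5 7 → min -5  ≤ -2 ✓
-5 7 8 → min -5  ≤ -2 ✓
7 8 5 → min 5
8 5 14 → min 5
5 14 -5 → min -5  ≤ -2 ✓
14 -5 4 → min -5  ≤ -2 ✓
-5 4 13 → min -5  ≤ -2 ✓
4 13 9 → min 4
13 9 0 → min 0
9 0 8 → min 0
0 8 -3 → min -3  ≤ -2 ✓
8 -3 6 → min -3  ≤ -2 ✓
-3 6 -6 → min -6  ≤ -2 ✓
11 windows satisfy the condition.

11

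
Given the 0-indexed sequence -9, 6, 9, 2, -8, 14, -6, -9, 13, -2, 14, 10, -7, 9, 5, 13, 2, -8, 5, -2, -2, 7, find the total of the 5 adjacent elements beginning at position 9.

24

Elements at indices 9..13: -2, 14, 10, -7, 9
sum(-2, 14, 10, -7, 9) = 24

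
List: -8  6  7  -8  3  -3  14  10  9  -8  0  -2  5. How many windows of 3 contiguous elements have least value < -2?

9

-8 6 7 → min -8  < -2 ✓
6 7 -8 → min -8  < -2 ✓
7 -8 3 → min -8  < -2 ✓
-8 3 -3 → min -8  < -2 ✓
3 -3 14 → min -3  < -2 ✓
-3 14 10 → min -3  < -2 ✓
14 10 9 → min 9
10 9 -8 → min -8  < -2 ✓
9 -8 0 → min -8  < -2 ✓
-8 0 -2 → min -8  < -2 ✓
0 -2 5 → min -2
9 windows satisfy the condition.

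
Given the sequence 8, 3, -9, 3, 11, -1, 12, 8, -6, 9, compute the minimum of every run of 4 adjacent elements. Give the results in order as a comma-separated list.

-9, -9, -9, -1, -1, -6, -6

8 3 -9 3 → min -9
3 -9 3 11 → min -9
-9 3 11 -1 → min -9
3 11 -1 12 → min -1
11 -1 12 8 → min -1
-1 12 8 -6 → min -6
12 8 -6 9 → min -6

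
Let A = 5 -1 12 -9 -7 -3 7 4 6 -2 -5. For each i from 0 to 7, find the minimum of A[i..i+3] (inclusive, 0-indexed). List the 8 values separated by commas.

Sliding a size-4 window across the 11 values:
(5, -1, 12, -9) → min -9
(-1, 12, -9, -7) → min -9
(12, -9, -7, -3) → min -9
(-9, -7, -3, 7) → min -9
(-7, -3, 7, 4) → min -7
(-3, 7, 4, 6) → min -3
(7, 4, 6, -2) → min -2
(4, 6, -2, -5) → min -5

-9, -9, -9, -9, -7, -3, -2, -5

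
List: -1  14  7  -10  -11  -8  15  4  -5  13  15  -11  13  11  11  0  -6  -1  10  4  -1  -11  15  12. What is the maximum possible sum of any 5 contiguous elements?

42

(-1, 14, 7, -10, -11) → sum -1
(14, 7, -10, -11, -8) → sum -8
(7, -10, -11, -8, 15) → sum -7
(-10, -11, -8, 15, 4) → sum -10
(-11, -8, 15, 4, -5) → sum -5
(-8, 15, 4, -5, 13) → sum 19
(15, 4, -5, 13, 15) → sum 42
(4, -5, 13, 15, -11) → sum 16
(-5, 13, 15, -11, 13) → sum 25
(13, 15, -11, 13, 11) → sum 41
(15, -11, 13, 11, 11) → sum 39
(-11, 13, 11, 11, 0) → sum 24
(13, 11, 11, 0, -6) → sum 29
(11, 11, 0, -6, -1) → sum 15
(11, 0, -6, -1, 10) → sum 14
(0, -6, -1, 10, 4) → sum 7
(-6, -1, 10, 4, -1) → sum 6
(-1, 10, 4, -1, -11) → sum 1
(10, 4, -1, -11, 15) → sum 17
(4, -1, -11, 15, 12) → sum 19
Maximum of these is 42.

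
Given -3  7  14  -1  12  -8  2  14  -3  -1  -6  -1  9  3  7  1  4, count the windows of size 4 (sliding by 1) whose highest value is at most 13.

-3 7 14 -1 → max 14
7 14 -1 12 → max 14
14 -1 12 -8 → max 14
-1 12 -8 2 → max 12  ≤ 13 ✓
12 -8 2 14 → max 14
-8 2 14 -3 → max 14
2 14 -3 -1 → max 14
14 -3 -1 -6 → max 14
-3 -1 -6 -1 → max -1  ≤ 13 ✓
-1 -6 -1 9 → max 9  ≤ 13 ✓
-6 -1 9 3 → max 9  ≤ 13 ✓
-1 9 3 7 → max 9  ≤ 13 ✓
9 3 7 1 → max 9  ≤ 13 ✓
3 7 1 4 → max 7  ≤ 13 ✓
7 windows satisfy the condition.

7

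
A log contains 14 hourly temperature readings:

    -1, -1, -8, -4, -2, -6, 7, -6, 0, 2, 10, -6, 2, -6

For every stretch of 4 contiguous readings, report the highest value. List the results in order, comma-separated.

Sliding a size-4 window across the 14 values:
(-1, -1, -8, -4) → max -1
(-1, -8, -4, -2) → max -1
(-8, -4, -2, -6) → max -2
(-4, -2, -6, 7) → max 7
(-2, -6, 7, -6) → max 7
(-6, 7, -6, 0) → max 7
(7, -6, 0, 2) → max 7
(-6, 0, 2, 10) → max 10
(0, 2, 10, -6) → max 10
(2, 10, -6, 2) → max 10
(10, -6, 2, -6) → max 10

-1, -1, -2, 7, 7, 7, 7, 10, 10, 10, 10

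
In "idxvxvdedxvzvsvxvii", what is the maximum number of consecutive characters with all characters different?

add i: [i] len 1
add d: [i, d] len 2
add x: [i, d, x] len 3
add v: [i, d, x, v] len 4
add x (repeat x, move left end past it): [v, x] len 2
add v (repeat v, move left end past it): [x, v] len 2
add d: [x, v, d] len 3
add e: [x, v, d, e] len 4
add d (repeat d, move left end past it): [e, d] len 2
add x: [e, d, x] len 3
add v: [e, d, x, v] len 4
add z: [e, d, x, v, z] len 5
add v (repeat v, move left end past it): [z, v] len 2
add s: [z, v, s] len 3
add v (repeat v, move left end past it): [s, v] len 2
add x: [s, v, x] len 3
add v (repeat v, move left end past it): [x, v] len 2
add i: [x, v, i] len 3
add i (repeat i, move left end past it): [i] len 1
Longest all-distinct length: 5.

5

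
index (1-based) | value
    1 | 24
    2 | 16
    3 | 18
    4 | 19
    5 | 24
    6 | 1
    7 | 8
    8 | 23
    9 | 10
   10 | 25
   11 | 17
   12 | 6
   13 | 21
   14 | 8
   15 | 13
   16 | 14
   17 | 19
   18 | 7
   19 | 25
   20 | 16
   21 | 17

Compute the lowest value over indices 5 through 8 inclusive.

Elements at indices 5..8: 24, 1, 8, 23
min(24, 1, 8, 23) = 1

1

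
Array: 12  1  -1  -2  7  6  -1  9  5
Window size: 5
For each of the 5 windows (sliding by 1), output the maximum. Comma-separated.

12, 7, 7, 9, 9

(12, 1, -1, -2, 7) → max 12
(1, -1, -2, 7, 6) → max 7
(-1, -2, 7, 6, -1) → max 7
(-2, 7, 6, -1, 9) → max 9
(7, 6, -1, 9, 5) → max 9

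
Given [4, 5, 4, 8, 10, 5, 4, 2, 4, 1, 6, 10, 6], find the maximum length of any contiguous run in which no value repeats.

5

add 4: [4] len 1
add 5: [4, 5] len 2
add 4 (repeat 4, move left end past it): [5, 4] len 2
add 8: [5, 4, 8] len 3
add 10: [5, 4, 8, 10] len 4
add 5 (repeat 5, move left end past it): [4, 8, 10, 5] len 4
add 4 (repeat 4, move left end past it): [8, 10, 5, 4] len 4
add 2: [8, 10, 5, 4, 2] len 5
add 4 (repeat 4, move left end past it): [2, 4] len 2
add 1: [2, 4, 1] len 3
add 6: [2, 4, 1, 6] len 4
add 10: [2, 4, 1, 6, 10] len 5
add 6 (repeat 6, move left end past it): [10, 6] len 2
Longest all-distinct length: 5.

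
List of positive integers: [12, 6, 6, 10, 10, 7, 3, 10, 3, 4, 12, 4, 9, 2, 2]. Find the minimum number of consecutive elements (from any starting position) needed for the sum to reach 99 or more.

add 12: running sum 12 < 99
add 6: running sum 18 < 99
add 6: running sum 24 < 99
add 10: running sum 34 < 99
add 10: running sum 44 < 99
add 7: running sum 51 < 99
add 3: running sum 54 < 99
add 10: running sum 64 < 99
add 3: running sum 67 < 99
add 4: running sum 71 < 99
add 12: running sum 83 < 99
add 4: running sum 87 < 99
add 9: running sum 96 < 99
add 2: running sum 98 < 99
end 14: [12, 6, 6, 10, 10, 7, 3, 10, 3, 4, 12, 4, 9, 2, 2] sum 100, len 15
Shortest qualifying length: 15.

15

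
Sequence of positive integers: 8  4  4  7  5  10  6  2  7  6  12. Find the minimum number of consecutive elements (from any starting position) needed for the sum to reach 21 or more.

3

add 8: running sum 8 < 21
add 4: running sum 12 < 21
add 4: running sum 16 < 21
add 7: shortest ending here [8, 4, 4, 7] sum 23, len 4
add 5: shortest ending here [8, 4, 4, 7, 5] sum 28, len 5
add 10: shortest ending here [7, 5, 10] sum 22, len 3
add 6: shortest ending here [5, 10, 6] sum 21, len 3
add 2: shortest ending here [5, 10, 6, 2] sum 23, len 4
add 7: shortest ending here [10, 6, 2, 7] sum 25, len 4
add 6: shortest ending here [6, 2, 7, 6] sum 21, len 4
add 12: shortest ending here [7, 6, 12] sum 25, len 3
Shortest qualifying length: 3.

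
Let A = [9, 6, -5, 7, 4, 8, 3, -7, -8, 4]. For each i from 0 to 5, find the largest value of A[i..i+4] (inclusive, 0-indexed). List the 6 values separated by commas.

(9, 6, -5, 7, 4) → max 9
(6, -5, 7, 4, 8) → max 8
(-5, 7, 4, 8, 3) → max 8
(7, 4, 8, 3, -7) → max 8
(4, 8, 3, -7, -8) → max 8
(8, 3, -7, -8, 4) → max 8

9, 8, 8, 8, 8, 8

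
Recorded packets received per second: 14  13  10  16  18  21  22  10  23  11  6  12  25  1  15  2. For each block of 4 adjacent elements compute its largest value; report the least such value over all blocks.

[14, 13, 10, 16] → max 16
[13, 10, 16, 18] → max 18
[10, 16, 18, 21] → max 21
[16, 18, 21, 22] → max 22
[18, 21, 22, 10] → max 22
[21, 22, 10, 23] → max 23
[22, 10, 23, 11] → max 23
[10, 23, 11, 6] → max 23
[23, 11, 6, 12] → max 23
[11, 6, 12, 25] → max 25
[6, 12, 25, 1] → max 25
[12, 25, 1, 15] → max 25
[25, 1, 15, 2] → max 25
Least of these is 16.

16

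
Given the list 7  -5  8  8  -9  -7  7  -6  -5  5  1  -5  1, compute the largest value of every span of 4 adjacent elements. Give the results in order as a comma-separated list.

8, 8, 8, 8, 7, 7, 7, 5, 5, 5

(7, -5, 8, 8) → max 8
(-5, 8, 8, -9) → max 8
(8, 8, -9, -7) → max 8
(8, -9, -7, 7) → max 8
(-9, -7, 7, -6) → max 7
(-7, 7, -6, -5) → max 7
(7, -6, -5, 5) → max 7
(-6, -5, 5, 1) → max 5
(-5, 5, 1, -5) → max 5
(5, 1, -5, 1) → max 5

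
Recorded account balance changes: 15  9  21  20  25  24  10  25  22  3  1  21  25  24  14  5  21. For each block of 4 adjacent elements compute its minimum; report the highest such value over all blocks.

(15, 9, 21, 20) → min 9
(9, 21, 20, 25) → min 9
(21, 20, 25, 24) → min 20
(20, 25, 24, 10) → min 10
(25, 24, 10, 25) → min 10
(24, 10, 25, 22) → min 10
(10, 25, 22, 3) → min 3
(25, 22, 3, 1) → min 1
(22, 3, 1, 21) → min 1
(3, 1, 21, 25) → min 1
(1, 21, 25, 24) → min 1
(21, 25, 24, 14) → min 14
(25, 24, 14, 5) → min 5
(24, 14, 5, 21) → min 5
Highest of these is 20.

20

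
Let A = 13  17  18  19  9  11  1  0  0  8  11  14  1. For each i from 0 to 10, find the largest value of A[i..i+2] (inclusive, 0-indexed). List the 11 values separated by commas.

Sliding a size-3 window across the 13 values:
(13, 17, 18) → max 18
(17, 18, 19) → max 19
(18, 19, 9) → max 19
(19, 9, 11) → max 19
(9, 11, 1) → max 11
(11, 1, 0) → max 11
(1, 0, 0) → max 1
(0, 0, 8) → max 8
(0, 8, 11) → max 11
(8, 11, 14) → max 14
(11, 14, 1) → max 14

18, 19, 19, 19, 11, 11, 1, 8, 11, 14, 14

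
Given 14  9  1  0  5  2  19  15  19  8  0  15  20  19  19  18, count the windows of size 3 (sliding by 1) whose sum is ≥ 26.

9

[14, 9, 1] → sum 24
[9, 1, 0] → sum 10
[1, 0, 5] → sum 6
[0, 5, 2] → sum 7
[5, 2, 19] → sum 26  ≥ 26 ✓
[2, 19, 15] → sum 36  ≥ 26 ✓
[19, 15, 19] → sum 53  ≥ 26 ✓
[15, 19, 8] → sum 42  ≥ 26 ✓
[19, 8, 0] → sum 27  ≥ 26 ✓
[8, 0, 15] → sum 23
[0, 15, 20] → sum 35  ≥ 26 ✓
[15, 20, 19] → sum 54  ≥ 26 ✓
[20, 19, 19] → sum 58  ≥ 26 ✓
[19, 19, 18] → sum 56  ≥ 26 ✓
9 windows satisfy the condition.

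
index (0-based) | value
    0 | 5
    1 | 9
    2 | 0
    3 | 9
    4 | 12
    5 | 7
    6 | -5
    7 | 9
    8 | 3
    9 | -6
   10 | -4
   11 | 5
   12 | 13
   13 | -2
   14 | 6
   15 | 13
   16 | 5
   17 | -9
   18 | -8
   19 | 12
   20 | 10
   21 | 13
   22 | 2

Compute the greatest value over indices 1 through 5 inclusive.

Elements at indices 1..5: 9, 0, 9, 12, 7
max(9, 0, 9, 12, 7) = 12

12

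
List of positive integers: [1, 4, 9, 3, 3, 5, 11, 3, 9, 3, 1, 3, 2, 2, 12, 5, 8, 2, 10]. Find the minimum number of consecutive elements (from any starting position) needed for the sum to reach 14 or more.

Extend right; whenever the sum reaches 14, record the length and shrink from the left:
add 1: running sum 1 < 14
add 4: running sum 5 < 14
add 9: shortest ending here [1, 4, 9] sum 14, len 3
add 3: shortest ending here [4, 9, 3] sum 16, len 3
add 3: shortest ending here [9, 3, 3] sum 15, len 3
add 5: shortest ending here [9, 3, 3, 5] sum 20, len 4
add 11: shortest ending here [5, 11] sum 16, len 2
add 3: shortest ending here [11, 3] sum 14, len 2
add 9: shortest ending here [11, 3, 9] sum 23, len 3
add 3: shortest ending here [3, 9, 3] sum 15, len 3
add 1: shortest ending here [3, 9, 3, 1] sum 16, len 4
add 3: shortest ending here [9, 3, 1, 3] sum 16, len 4
add 2: shortest ending here [9, 3, 1, 3, 2] sum 18, len 5
add 2: shortest ending here [9, 3, 1, 3, 2, 2] sum 20, len 6
add 12: shortest ending here [2, 12] sum 14, len 2
add 5: shortest ending here [12, 5] sum 17, len 2
add 8: shortest ending here [12, 5, 8] sum 25, len 3
add 2: shortest ending here [5, 8, 2] sum 15, len 3
add 10: shortest ending here [8, 2, 10] sum 20, len 3
Shortest qualifying length: 2.

2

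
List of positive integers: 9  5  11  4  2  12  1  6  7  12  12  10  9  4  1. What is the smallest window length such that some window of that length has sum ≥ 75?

10

add 9: running sum 9 < 75
add 5: running sum 14 < 75
add 11: running sum 25 < 75
add 4: running sum 29 < 75
add 2: running sum 31 < 75
add 12: running sum 43 < 75
add 1: running sum 44 < 75
add 6: running sum 50 < 75
add 7: running sum 57 < 75
add 12: running sum 69 < 75
end 10: [9, 5, 11, 4, 2, 12, 1, 6, 7, 12, 12] sum 81, len 11
end 11: [11, 4, 2, 12, 1, 6, 7, 12, 12, 10] sum 77, len 10
end 12: [4, 2, 12, 1, 6, 7, 12, 12, 10, 9] sum 75, len 10
end 13: [2, 12, 1, 6, 7, 12, 12, 10, 9, 4] sum 75, len 10
end 14: [2, 12, 1, 6, 7, 12, 12, 10, 9, 4, 1] sum 76, len 11
Shortest qualifying length: 10.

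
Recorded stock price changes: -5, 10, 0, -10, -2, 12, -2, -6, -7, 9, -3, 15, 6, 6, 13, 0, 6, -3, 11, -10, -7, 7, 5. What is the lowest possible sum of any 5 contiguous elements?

-5 10 0 -10 -2 → sum -7
10 0 -10 -2 12 → sum 10
0 -10 -2 12 -2 → sum -2
-10 -2 12 -2 -6 → sum -8
-2 12 -2 -6 -7 → sum -5
12 -2 -6 -7 9 → sum 6
-2 -6 -7 9 -3 → sum -9
-6 -7 9 -3 15 → sum 8
-7 9 -3 15 6 → sum 20
9 -3 15 6 6 → sum 33
-3 15 6 6 13 → sum 37
15 6 6 13 0 → sum 40
6 6 13 0 6 → sum 31
6 13 0 6 -3 → sum 22
13 0 6 -3 11 → sum 27
0 6 -3 11 -10 → sum 4
6 -3 11 -10 -7 → sum -3
-3 11 -10 -7 7 → sum -2
11 -10 -7 7 5 → sum 6
Lowest of these is -9.

-9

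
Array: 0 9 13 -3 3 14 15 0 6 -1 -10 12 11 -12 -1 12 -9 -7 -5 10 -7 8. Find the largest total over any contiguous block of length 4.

35

(0, 9, 13, -3) → sum 19
(9, 13, -3, 3) → sum 22
(13, -3, 3, 14) → sum 27
(-3, 3, 14, 15) → sum 29
(3, 14, 15, 0) → sum 32
(14, 15, 0, 6) → sum 35
(15, 0, 6, -1) → sum 20
(0, 6, -1, -10) → sum -5
(6, -1, -10, 12) → sum 7
(-1, -10, 12, 11) → sum 12
(-10, 12, 11, -12) → sum 1
(12, 11, -12, -1) → sum 10
(11, -12, -1, 12) → sum 10
(-12, -1, 12, -9) → sum -10
(-1, 12, -9, -7) → sum -5
(12, -9, -7, -5) → sum -9
(-9, -7, -5, 10) → sum -11
(-7, -5, 10, -7) → sum -9
(-5, 10, -7, 8) → sum 6
Largest of these is 35.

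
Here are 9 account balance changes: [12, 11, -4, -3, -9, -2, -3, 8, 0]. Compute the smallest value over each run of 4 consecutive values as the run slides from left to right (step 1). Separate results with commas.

-4, -9, -9, -9, -9, -3

(12, 11, -4, -3) → min -4
(11, -4, -3, -9) → min -9
(-4, -3, -9, -2) → min -9
(-3, -9, -2, -3) → min -9
(-9, -2, -3, 8) → min -9
(-2, -3, 8, 0) → min -3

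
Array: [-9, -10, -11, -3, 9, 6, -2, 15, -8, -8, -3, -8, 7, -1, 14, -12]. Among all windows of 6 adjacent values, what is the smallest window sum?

-21

-9 -10 -11 -3 9 6 → sum -18
-10 -11 -3 9 6 -2 → sum -11
-11 -3 9 6 -2 15 → sum 14
-3 9 6 -2 15 -8 → sum 17
9 6 -2 15 -8 -8 → sum 12
6 -2 15 -8 -8 -3 → sum 0
-2 15 -8 -8 -3 -8 → sum -14
15 -8 -8 -3 -8 7 → sum -5
-8 -8 -3 -8 7 -1 → sum -21
-8 -3 -8 7 -1 14 → sum 1
-3 -8 7 -1 14 -12 → sum -3
Smallest of these is -21.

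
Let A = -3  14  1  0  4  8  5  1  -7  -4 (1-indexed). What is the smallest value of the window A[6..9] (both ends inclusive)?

Elements at indices 6..9: 8, 5, 1, -7
min(8, 5, 1, -7) = -7

-7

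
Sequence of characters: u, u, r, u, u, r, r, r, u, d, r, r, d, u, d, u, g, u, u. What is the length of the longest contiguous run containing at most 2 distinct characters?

9

add u: window [u] (1 distinct), len 1
add u: window [u, u] (1 distinct), len 2
add r: window [u, u, r] (2 distinct), len 3
add u: window [u, u, r, u] (2 distinct), len 4
add u: window [u, u, r, u, u] (2 distinct), len 5
add r: window [u, u, r, u, u, r] (2 distinct), len 6
add r: window [u, u, r, u, u, r, r] (2 distinct), len 7
add r: window [u, u, r, u, u, r, r, r] (2 distinct), len 8
add u: window [u, u, r, u, u, r, r, r, u] (2 distinct), len 9
add d: window [u, d] (2 distinct), len 2
add r: window [d, r] (2 distinct), len 2
add r: window [d, r, r] (2 distinct), len 3
add d: window [d, r, r, d] (2 distinct), len 4
add u: window [d, u] (2 distinct), len 2
add d: window [d, u, d] (2 distinct), len 3
add u: window [d, u, d, u] (2 distinct), len 4
add g: window [u, g] (2 distinct), len 2
add u: window [u, g, u] (2 distinct), len 3
add u: window [u, g, u, u] (2 distinct), len 4
Longest length with ≤2 distinct: 9.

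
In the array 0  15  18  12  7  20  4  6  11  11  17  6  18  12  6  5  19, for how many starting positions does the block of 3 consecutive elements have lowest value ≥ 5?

11

(0, 15, 18) → min 0
(15, 18, 12) → min 12  ≥ 5 ✓
(18, 12, 7) → min 7  ≥ 5 ✓
(12, 7, 20) → min 7  ≥ 5 ✓
(7, 20, 4) → min 4
(20, 4, 6) → min 4
(4, 6, 11) → min 4
(6, 11, 11) → min 6  ≥ 5 ✓
(11, 11, 17) → min 11  ≥ 5 ✓
(11, 17, 6) → min 6  ≥ 5 ✓
(17, 6, 18) → min 6  ≥ 5 ✓
(6, 18, 12) → min 6  ≥ 5 ✓
(18, 12, 6) → min 6  ≥ 5 ✓
(12, 6, 5) → min 5  ≥ 5 ✓
(6, 5, 19) → min 5  ≥ 5 ✓
11 windows satisfy the condition.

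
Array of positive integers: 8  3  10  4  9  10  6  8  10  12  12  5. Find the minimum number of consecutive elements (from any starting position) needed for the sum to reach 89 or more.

11

add 8: running sum 8 < 89
add 3: running sum 11 < 89
add 10: running sum 21 < 89
add 4: running sum 25 < 89
add 9: running sum 34 < 89
add 10: running sum 44 < 89
add 6: running sum 50 < 89
add 8: running sum 58 < 89
add 10: running sum 68 < 89
add 12: running sum 80 < 89
add 12: shortest ending here [8, 3, 10, 4, 9, 10, 6, 8, 10, 12, 12] sum 92, len 11
add 5: shortest ending here [3, 10, 4, 9, 10, 6, 8, 10, 12, 12, 5] sum 89, len 11
Shortest qualifying length: 11.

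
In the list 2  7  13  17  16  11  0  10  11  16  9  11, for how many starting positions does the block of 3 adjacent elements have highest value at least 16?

2 7 13 → max 13
7 13 17 → max 17  ≥ 16 ✓
13 17 16 → max 17  ≥ 16 ✓
17 16 11 → max 17  ≥ 16 ✓
16 11 0 → max 16  ≥ 16 ✓
11 0 10 → max 11
0 10 11 → max 11
10 11 16 → max 16  ≥ 16 ✓
11 16 9 → max 16  ≥ 16 ✓
16 9 11 → max 16  ≥ 16 ✓
7 windows satisfy the condition.

7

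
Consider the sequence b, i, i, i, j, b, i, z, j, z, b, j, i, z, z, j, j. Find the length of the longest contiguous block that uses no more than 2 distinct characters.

[b] 1 distinct, len 1
[b, i] 2 distinct, len 2
[b, i, i] 2 distinct, len 3
[b, i, i, i] 2 distinct, len 4
[i, i, i, j] 2 distinct, len 4
[j, b] 2 distinct, len 2
[b, i] 2 distinct, len 2
[i, z] 2 distinct, len 2
[z, j] 2 distinct, len 2
[z, j, z] 2 distinct, len 3
[z, b] 2 distinct, len 2
[b, j] 2 distinct, len 2
[j, i] 2 distinct, len 2
[i, z] 2 distinct, len 2
[i, z, z] 2 distinct, len 3
[z, z, j] 2 distinct, len 3
[z, z, j, j] 2 distinct, len 4
Longest length with ≤2 distinct: 4.

4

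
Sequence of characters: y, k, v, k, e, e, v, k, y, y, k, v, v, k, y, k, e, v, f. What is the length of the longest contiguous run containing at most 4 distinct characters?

18

Extend right; when distinct count exceeds 4, shrink from the left:
[y] 1 distinct, len 1
[y, k] 2 distinct, len 2
[y, k, v] 3 distinct, len 3
[y, k, v, k] 3 distinct, len 4
[y, k, v, k, e] 4 distinct, len 5
[y, k, v, k, e, e] 4 distinct, len 6
[y, k, v, k, e, e, v] 4 distinct, len 7
[y, k, v, k, e, e, v, k] 4 distinct, len 8
[y, k, v, k, e, e, v, k, y] 4 distinct, len 9
[y, k, v, k, e, e, v, k, y, y] 4 distinct, len 10
[y, k, v, k, e, e, v, k, y, y, k] 4 distinct, len 11
[y, k, v, k, e, e, v, k, y, y, k, v] 4 distinct, len 12
[y, k, v, k, e, e, v, k, y, y, k, v, v] 4 distinct, len 13
[y, k, v, k, e, e, v, k, y, y, k, v, v, k] 4 distinct, len 14
[y, k, v, k, e, e, v, k, y, y, k, v, v, k, y] 4 distinct, len 15
[y, k, v, k, e, e, v, k, y, y, k, v, v, k, y, k] 4 distinct, len 16
[y, k, v, k, e, e, v, k, y, y, k, v, v, k, y, k, e] 4 distinct, len 17
[y, k, v, k, e, e, v, k, y, y, k, v, v, k, y, k, e, v] 4 distinct, len 18
[k, e, v, f] 4 distinct, len 4
Longest length with ≤4 distinct: 18.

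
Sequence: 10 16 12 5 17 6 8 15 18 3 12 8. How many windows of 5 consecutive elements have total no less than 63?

1

[10, 16, 12, 5, 17] → sum 60
[16, 12, 5, 17, 6] → sum 56
[12, 5, 17, 6, 8] → sum 48
[5, 17, 6, 8, 15] → sum 51
[17, 6, 8, 15, 18] → sum 64  ≥ 63 ✓
[6, 8, 15, 18, 3] → sum 50
[8, 15, 18, 3, 12] → sum 56
[15, 18, 3, 12, 8] → sum 56
1 window satisfy the condition.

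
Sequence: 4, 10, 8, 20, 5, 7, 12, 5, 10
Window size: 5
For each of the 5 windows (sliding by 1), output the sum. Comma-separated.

[4, 10, 8, 20, 5] → sum 47
[10, 8, 20, 5, 7] → sum 50
[8, 20, 5, 7, 12] → sum 52
[20, 5, 7, 12, 5] → sum 49
[5, 7, 12, 5, 10] → sum 39

47, 50, 52, 49, 39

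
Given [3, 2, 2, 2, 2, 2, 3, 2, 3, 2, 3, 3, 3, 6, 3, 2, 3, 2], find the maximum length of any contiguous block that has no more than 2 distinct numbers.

13

[3] 1 distinct, len 1
[3, 2] 2 distinct, len 2
[3, 2, 2] 2 distinct, len 3
[3, 2, 2, 2] 2 distinct, len 4
[3, 2, 2, 2, 2] 2 distinct, len 5
[3, 2, 2, 2, 2, 2] 2 distinct, len 6
[3, 2, 2, 2, 2, 2, 3] 2 distinct, len 7
[3, 2, 2, 2, 2, 2, 3, 2] 2 distinct, len 8
[3, 2, 2, 2, 2, 2, 3, 2, 3] 2 distinct, len 9
[3, 2, 2, 2, 2, 2, 3, 2, 3, 2] 2 distinct, len 10
[3, 2, 2, 2, 2, 2, 3, 2, 3, 2, 3] 2 distinct, len 11
[3, 2, 2, 2, 2, 2, 3, 2, 3, 2, 3, 3] 2 distinct, len 12
[3, 2, 2, 2, 2, 2, 3, 2, 3, 2, 3, 3, 3] 2 distinct, len 13
[3, 3, 3, 6] 2 distinct, len 4
[3, 3, 3, 6, 3] 2 distinct, len 5
[3, 2] 2 distinct, len 2
[3, 2, 3] 2 distinct, len 3
[3, 2, 3, 2] 2 distinct, len 4
Longest length with ≤2 distinct: 13.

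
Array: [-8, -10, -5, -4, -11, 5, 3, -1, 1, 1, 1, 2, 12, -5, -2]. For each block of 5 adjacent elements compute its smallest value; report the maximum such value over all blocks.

1

Each size-5 window and its min:
[-8, -10, -5, -4, -11] → min -11
[-10, -5, -4, -11, 5] → min -11
[-5, -4, -11, 5, 3] → min -11
[-4, -11, 5, 3, -1] → min -11
[-11, 5, 3, -1, 1] → min -11
[5, 3, -1, 1, 1] → min -1
[3, -1, 1, 1, 1] → min -1
[-1, 1, 1, 1, 2] → min -1
[1, 1, 1, 2, 12] → min 1
[1, 1, 2, 12, -5] → min -5
[1, 2, 12, -5, -2] → min -5
Maximum of these is 1.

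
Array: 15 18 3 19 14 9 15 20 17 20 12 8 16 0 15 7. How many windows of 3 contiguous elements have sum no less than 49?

(15, 18, 3) → sum 36
(18, 3, 19) → sum 40
(3, 19, 14) → sum 36
(19, 14, 9) → sum 42
(14, 9, 15) → sum 38
(9, 15, 20) → sum 44
(15, 20, 17) → sum 52  ≥ 49 ✓
(20, 17, 20) → sum 57  ≥ 49 ✓
(17, 20, 12) → sum 49  ≥ 49 ✓
(20, 12, 8) → sum 40
(12, 8, 16) → sum 36
(8, 16, 0) → sum 24
(16, 0, 15) → sum 31
(0, 15, 7) → sum 22
3 windows satisfy the condition.

3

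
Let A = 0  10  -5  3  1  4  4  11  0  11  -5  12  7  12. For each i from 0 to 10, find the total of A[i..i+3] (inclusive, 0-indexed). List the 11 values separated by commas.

8, 9, 3, 12, 20, 19, 26, 17, 18, 25, 26

Sliding a size-4 window across the 14 values:
(0, 10, -5, 3) → sum 8
(10, -5, 3, 1) → sum 9
(-5, 3, 1, 4) → sum 3
(3, 1, 4, 4) → sum 12
(1, 4, 4, 11) → sum 20
(4, 4, 11, 0) → sum 19
(4, 11, 0, 11) → sum 26
(11, 0, 11, -5) → sum 17
(0, 11, -5, 12) → sum 18
(11, -5, 12, 7) → sum 25
(-5, 12, 7, 12) → sum 26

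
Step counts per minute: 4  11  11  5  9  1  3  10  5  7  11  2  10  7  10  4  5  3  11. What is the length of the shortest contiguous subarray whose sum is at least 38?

5

add 4: running sum 4 < 38
add 11: running sum 15 < 38
add 11: running sum 26 < 38
add 5: running sum 31 < 38
add 9: shortest ending here [4, 11, 11, 5, 9] sum 40, len 5
add 1: shortest ending here [4, 11, 11, 5, 9, 1] sum 41, len 6
add 3: shortest ending here [11, 11, 5, 9, 1, 3] sum 40, len 6
add 10: shortest ending here [11, 5, 9, 1, 3, 10] sum 39, len 6
add 5: shortest ending here [11, 5, 9, 1, 3, 10, 5] sum 44, len 7
add 7: shortest ending here [5, 9, 1, 3, 10, 5, 7] sum 40, len 7
add 11: shortest ending here [9, 1, 3, 10, 5, 7, 11] sum 46, len 7
add 2: shortest ending here [3, 10, 5, 7, 11, 2] sum 38, len 6
add 10: shortest ending here [10, 5, 7, 11, 2, 10] sum 45, len 6
add 7: shortest ending here [5, 7, 11, 2, 10, 7] sum 42, len 6
add 10: shortest ending here [11, 2, 10, 7, 10] sum 40, len 5
add 4: shortest ending here [11, 2, 10, 7, 10, 4] sum 44, len 6
add 5: shortest ending here [2, 10, 7, 10, 4, 5] sum 38, len 6
add 3: shortest ending here [10, 7, 10, 4, 5, 3] sum 39, len 6
add 11: shortest ending here [7, 10, 4, 5, 3, 11] sum 40, len 6
Shortest qualifying length: 5.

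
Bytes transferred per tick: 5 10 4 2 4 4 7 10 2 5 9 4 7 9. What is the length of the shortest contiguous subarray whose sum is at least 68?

12

Extend right; whenever the sum reaches 68, record the length and shrink from the left:
add 5: running sum 5 < 68
add 10: running sum 15 < 68
add 4: running sum 19 < 68
add 2: running sum 21 < 68
add 4: running sum 25 < 68
add 4: running sum 29 < 68
add 7: running sum 36 < 68
add 10: running sum 46 < 68
add 2: running sum 48 < 68
add 5: running sum 53 < 68
add 9: running sum 62 < 68
add 4: running sum 66 < 68
add 7: shortest ending here [10, 4, 2, 4, 4, 7, 10, 2, 5, 9, 4, 7] sum 68, len 12
add 9: shortest ending here [10, 4, 2, 4, 4, 7, 10, 2, 5, 9, 4, 7, 9] sum 77, len 13
Shortest qualifying length: 12.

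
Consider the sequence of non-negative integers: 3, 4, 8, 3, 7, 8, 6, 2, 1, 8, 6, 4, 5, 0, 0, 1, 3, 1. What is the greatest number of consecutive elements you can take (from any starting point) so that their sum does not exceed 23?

add 3: [3] sum 3, len 1
add 4: [3, 4] sum 7, len 2
add 8: [3, 4, 8] sum 15, len 3
add 3: [3, 4, 8, 3] sum 18, len 4
add 7: [4, 8, 3, 7] sum 22, len 4
add 8: [3, 7, 8] sum 18, len 3
add 6: [7, 8, 6] sum 21, len 3
add 2: [7, 8, 6, 2] sum 23, len 4
add 1: [8, 6, 2, 1] sum 17, len 4
add 8: [6, 2, 1, 8] sum 17, len 4
add 6: [6, 2, 1, 8, 6] sum 23, len 5
add 4: [2, 1, 8, 6, 4] sum 21, len 5
add 5: [8, 6, 4, 5] sum 23, len 4
add 0: [8, 6, 4, 5, 0] sum 23, len 5
add 0: [8, 6, 4, 5, 0, 0] sum 23, len 6
add 1: [6, 4, 5, 0, 0, 1] sum 16, len 6
add 3: [6, 4, 5, 0, 0, 1, 3] sum 19, len 7
add 1: [6, 4, 5, 0, 0, 1, 3, 1] sum 20, len 8
Longest length seen: 8.

8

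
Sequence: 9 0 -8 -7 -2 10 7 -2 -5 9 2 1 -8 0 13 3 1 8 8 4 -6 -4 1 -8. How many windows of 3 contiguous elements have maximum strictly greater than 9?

6

9 0 -8 → max 9
0 -8 -7 → max 0
-8 -7 -2 → max -2
-7 -2 10 → max 10  > 9 ✓
-2 10 7 → max 10  > 9 ✓
10 7 -2 → max 10  > 9 ✓
7 -2 -5 → max 7
-2 -5 9 → max 9
-5 9 2 → max 9
9 2 1 → max 9
2 1 -8 → max 2
1 -8 0 → max 1
-8 0 13 → max 13  > 9 ✓
0 13 3 → max 13  > 9 ✓
13 3 1 → max 13  > 9 ✓
3 1 8 → max 8
1 8 8 → max 8
8 8 4 → max 8
8 4 -6 → max 8
4 -6 -4 → max 4
-6 -4 1 → max 1
-4 1 -8 → max 1
6 windows satisfy the condition.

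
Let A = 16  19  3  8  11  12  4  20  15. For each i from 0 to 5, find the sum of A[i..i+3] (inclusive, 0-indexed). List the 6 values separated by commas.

46, 41, 34, 35, 47, 51

(16, 19, 3, 8) → sum 46
(19, 3, 8, 11) → sum 41
(3, 8, 11, 12) → sum 34
(8, 11, 12, 4) → sum 35
(11, 12, 4, 20) → sum 47
(12, 4, 20, 15) → sum 51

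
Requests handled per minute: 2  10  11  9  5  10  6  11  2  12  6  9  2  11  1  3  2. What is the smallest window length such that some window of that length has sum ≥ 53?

7

add 2: running sum 2 < 53
add 10: running sum 12 < 53
add 11: running sum 23 < 53
add 9: running sum 32 < 53
add 5: running sum 37 < 53
add 10: running sum 47 < 53
end 6: [2, 10, 11, 9, 5, 10, 6] sum 53, len 7
end 7: [10, 11, 9, 5, 10, 6, 11] sum 62, len 7
end 8: [11, 9, 5, 10, 6, 11, 2] sum 54, len 7
end 9: [9, 5, 10, 6, 11, 2, 12] sum 55, len 7
end 10: [9, 5, 10, 6, 11, 2, 12, 6] sum 61, len 8
end 11: [10, 6, 11, 2, 12, 6, 9] sum 56, len 7
end 12: [10, 6, 11, 2, 12, 6, 9, 2] sum 58, len 8
end 13: [11, 2, 12, 6, 9, 2, 11] sum 53, len 7
end 14: [11, 2, 12, 6, 9, 2, 11, 1] sum 54, len 8
end 15: [11, 2, 12, 6, 9, 2, 11, 1, 3] sum 57, len 9
end 16: [11, 2, 12, 6, 9, 2, 11, 1, 3, 2] sum 59, len 10
Shortest qualifying length: 7.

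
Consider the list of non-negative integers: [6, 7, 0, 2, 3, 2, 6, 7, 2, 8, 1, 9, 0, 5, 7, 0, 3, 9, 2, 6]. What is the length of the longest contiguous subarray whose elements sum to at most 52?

Extend to the right; shrink from the left whenever the sum exceeds 52:
→ 6: sum 6, len 1
→ 7: sum 13, len 2
→ 0: sum 13, len 3
→ 2: sum 15, len 4
→ 3: sum 18, len 5
→ 2: sum 20, len 6
→ 6: sum 26, len 7
→ 7: sum 33, len 8
→ 2: sum 35, len 9
→ 8: sum 43, len 10
→ 1: sum 44, len 11
→ 9 (dropped 6): sum 47, len 11
→ 0: sum 47, len 12
→ 5: sum 52, len 13
→ 7 (dropped 7): sum 52, len 13
→ 0: sum 52, len 14
→ 3 (dropped 0, 2, 3): sum 50, len 12
→ 9 (dropped 2, 6): sum 51, len 11
→ 2 (dropped 7): sum 46, len 11
→ 6: sum 52, len 12
Longest length seen: 14.

14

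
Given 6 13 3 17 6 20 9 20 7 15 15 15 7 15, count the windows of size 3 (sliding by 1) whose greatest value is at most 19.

6 13 3 → max 13  ≤ 19 ✓
13 3 17 → max 17  ≤ 19 ✓
3 17 6 → max 17  ≤ 19 ✓
17 6 20 → max 20
6 20 9 → max 20
20 9 20 → max 20
9 20 7 → max 20
20 7 15 → max 20
7 15 15 → max 15  ≤ 19 ✓
15 15 15 → max 15  ≤ 19 ✓
15 15 7 → max 15  ≤ 19 ✓
15 7 15 → max 15  ≤ 19 ✓
7 windows satisfy the condition.

7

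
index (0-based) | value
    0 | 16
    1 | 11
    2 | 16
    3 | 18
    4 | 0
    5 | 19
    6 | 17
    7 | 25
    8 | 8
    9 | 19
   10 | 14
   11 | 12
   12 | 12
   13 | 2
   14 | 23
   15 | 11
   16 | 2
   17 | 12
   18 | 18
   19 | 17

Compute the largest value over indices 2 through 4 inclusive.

18

Elements at indices 2..4: 16, 18, 0
max(16, 18, 0) = 18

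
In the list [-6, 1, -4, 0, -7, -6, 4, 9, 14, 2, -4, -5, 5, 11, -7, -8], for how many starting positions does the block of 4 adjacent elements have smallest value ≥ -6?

(-6, 1, -4, 0) → min -6  ≥ -6 ✓
(1, -4, 0, -7) → min -7
(-4, 0, -7, -6) → min -7
(0, -7, -6, 4) → min -7
(-7, -6, 4, 9) → min -7
(-6, 4, 9, 14) → min -6  ≥ -6 ✓
(4, 9, 14, 2) → min 2  ≥ -6 ✓
(9, 14, 2, -4) → min -4  ≥ -6 ✓
(14, 2, -4, -5) → min -5  ≥ -6 ✓
(2, -4, -5, 5) → min -5  ≥ -6 ✓
(-4, -5, 5, 11) → min -5  ≥ -6 ✓
(-5, 5, 11, -7) → min -7
(5, 11, -7, -8) → min -8
7 windows satisfy the condition.

7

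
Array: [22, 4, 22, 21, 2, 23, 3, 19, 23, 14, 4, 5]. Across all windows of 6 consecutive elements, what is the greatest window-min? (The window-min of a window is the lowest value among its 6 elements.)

22 4 22 21 2 23 → min 2
4 22 21 2 23 3 → min 2
22 21 2 23 3 19 → min 2
21 2 23 3 19 23 → min 2
2 23 3 19 23 14 → min 2
23 3 19 23 14 4 → min 3
3 19 23 14 4 5 → min 3
Greatest of these is 3.

3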